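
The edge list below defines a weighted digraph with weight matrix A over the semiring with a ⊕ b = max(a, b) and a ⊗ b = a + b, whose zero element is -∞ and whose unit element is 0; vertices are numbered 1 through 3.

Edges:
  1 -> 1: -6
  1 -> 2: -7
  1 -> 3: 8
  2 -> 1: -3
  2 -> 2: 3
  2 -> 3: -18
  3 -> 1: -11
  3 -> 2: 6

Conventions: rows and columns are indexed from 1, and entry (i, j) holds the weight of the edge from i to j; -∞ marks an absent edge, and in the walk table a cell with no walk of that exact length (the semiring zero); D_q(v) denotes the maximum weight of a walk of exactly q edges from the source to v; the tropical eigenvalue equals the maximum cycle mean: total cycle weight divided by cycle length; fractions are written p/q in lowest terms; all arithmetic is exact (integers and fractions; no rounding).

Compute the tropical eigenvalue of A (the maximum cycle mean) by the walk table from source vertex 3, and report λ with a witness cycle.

q=0: [-∞, -∞, 0]
q=1: [-11, 6, -∞]
q=2: [3, 9, -3]
q=3: [6, 12, 11]
Optimal cycle mean attained by: cycle 1->3->2->1, total 8 + 6 + (-3), length 3.
Answer: λ = 11/3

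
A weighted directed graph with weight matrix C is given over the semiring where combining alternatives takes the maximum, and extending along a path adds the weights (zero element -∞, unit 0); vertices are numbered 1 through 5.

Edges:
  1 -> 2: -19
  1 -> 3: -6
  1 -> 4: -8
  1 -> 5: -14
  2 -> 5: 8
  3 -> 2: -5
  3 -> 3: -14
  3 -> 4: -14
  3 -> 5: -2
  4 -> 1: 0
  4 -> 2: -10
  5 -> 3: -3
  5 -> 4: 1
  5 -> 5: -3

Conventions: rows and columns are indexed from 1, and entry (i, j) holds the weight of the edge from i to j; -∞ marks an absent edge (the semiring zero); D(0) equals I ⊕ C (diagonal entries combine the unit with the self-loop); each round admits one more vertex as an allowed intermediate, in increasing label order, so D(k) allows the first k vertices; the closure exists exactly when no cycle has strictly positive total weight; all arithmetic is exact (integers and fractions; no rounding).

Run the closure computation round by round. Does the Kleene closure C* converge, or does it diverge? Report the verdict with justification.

D(0):
  [0, -19, -6, -8, -14]
  [-∞, 0, -∞, -∞, 8]
  [-∞, -5, 0, -14, -2]
  [0, -10, -∞, 0, -∞]
  [-∞, -∞, -3, 1, 0]
D(1):
  [0, -19, -6, -8, -14]
  [-∞, 0, -∞, -∞, 8]
  [-∞, -5, 0, -14, -2]
  [0, -10, -6, 0, -14]
  [-∞, -∞, -3, 1, 0]
D(2):
  [0, -19, -6, -8, -11]
  [-∞, 0, -∞, -∞, 8]
  [-∞, -5, 0, -14, 3]
  [0, -10, -6, 0, -2]
  [-∞, -∞, -3, 1, 0]
D(3):
  [0, -11, -6, -8, -3]
  [-∞, 0, -∞, -∞, 8]
  [-∞, -5, 0, -14, 3]
  [0, -10, -6, 0, -2]
  [-∞, -8, -3, 1, 0]
D(4):
  [0, -11, -6, -8, -3]
  [-∞, 0, -∞, -∞, 8]
  [-14, -5, 0, -14, 3]
  [0, -10, -6, 0, -2]
  [1, -8, -3, 1, 0]
D(5):
  [0, -11, -6, -2, -3]
  [9, 0, 5, 9, 8]
  [4, -5, 0, 4, 3]
  [0, -10, -5, 0, -2]
  [1, -8, -3, 1, 0]
Key observation: every diagonal entry stays at the unit through all rounds, so no improving cycle exists.
Answer: CONVERGES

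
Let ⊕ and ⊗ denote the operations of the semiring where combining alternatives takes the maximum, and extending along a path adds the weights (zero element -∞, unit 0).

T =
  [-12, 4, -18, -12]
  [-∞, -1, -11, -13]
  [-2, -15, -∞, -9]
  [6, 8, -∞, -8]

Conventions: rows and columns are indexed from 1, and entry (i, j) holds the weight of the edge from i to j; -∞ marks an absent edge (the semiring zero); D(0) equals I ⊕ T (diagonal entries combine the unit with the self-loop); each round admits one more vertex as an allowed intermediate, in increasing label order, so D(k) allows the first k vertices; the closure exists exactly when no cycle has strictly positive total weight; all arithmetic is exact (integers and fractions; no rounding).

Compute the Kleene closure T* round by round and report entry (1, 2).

D(0):
  [0, 4, -18, -12]
  [-∞, 0, -11, -13]
  [-2, -15, 0, -9]
  [6, 8, -∞, 0]
D(1):
  [0, 4, -18, -12]
  [-∞, 0, -11, -13]
  [-2, 2, 0, -9]
  [6, 10, -12, 0]
D(2):
  [0, 4, -7, -9]
  [-∞, 0, -11, -13]
  [-2, 2, 0, -9]
  [6, 10, -1, 0]
D(3):
  [0, 4, -7, -9]
  [-13, 0, -11, -13]
  [-2, 2, 0, -9]
  [6, 10, -1, 0]
D(4):
  [0, 4, -7, -9]
  [-7, 0, -11, -13]
  [-2, 2, 0, -9]
  [6, 10, -1, 0]
Answer: T*[1][2] = 4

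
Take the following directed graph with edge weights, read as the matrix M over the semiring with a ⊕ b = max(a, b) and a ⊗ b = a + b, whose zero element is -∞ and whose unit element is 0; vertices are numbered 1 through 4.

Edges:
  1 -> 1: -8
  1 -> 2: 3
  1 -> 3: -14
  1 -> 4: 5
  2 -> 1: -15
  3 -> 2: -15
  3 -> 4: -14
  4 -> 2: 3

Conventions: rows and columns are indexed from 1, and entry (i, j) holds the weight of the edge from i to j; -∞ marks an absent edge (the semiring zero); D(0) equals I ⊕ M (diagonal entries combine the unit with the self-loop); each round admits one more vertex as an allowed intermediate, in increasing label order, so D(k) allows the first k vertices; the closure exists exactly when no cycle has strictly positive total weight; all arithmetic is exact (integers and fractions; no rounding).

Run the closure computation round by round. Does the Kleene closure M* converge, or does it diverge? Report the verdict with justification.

D(0):
  [0, 3, -14, 5]
  [-15, 0, -∞, -∞]
  [-∞, -15, 0, -14]
  [-∞, 3, -∞, 0]
D(1):
  [0, 3, -14, 5]
  [-15, 0, -29, -10]
  [-∞, -15, 0, -14]
  [-∞, 3, -∞, 0]
D(2):
  [0, 3, -14, 5]
  [-15, 0, -29, -10]
  [-30, -15, 0, -14]
  [-12, 3, -26, 0]
D(3):
  [0, 3, -14, 5]
  [-15, 0, -29, -10]
  [-30, -15, 0, -14]
  [-12, 3, -26, 0]
D(4):
  [0, 8, -14, 5]
  [-15, 0, -29, -10]
  [-26, -11, 0, -14]
  [-12, 3, -26, 0]
Key observation: every diagonal entry stays at the unit through all rounds, so no improving cycle exists.
Answer: CONVERGES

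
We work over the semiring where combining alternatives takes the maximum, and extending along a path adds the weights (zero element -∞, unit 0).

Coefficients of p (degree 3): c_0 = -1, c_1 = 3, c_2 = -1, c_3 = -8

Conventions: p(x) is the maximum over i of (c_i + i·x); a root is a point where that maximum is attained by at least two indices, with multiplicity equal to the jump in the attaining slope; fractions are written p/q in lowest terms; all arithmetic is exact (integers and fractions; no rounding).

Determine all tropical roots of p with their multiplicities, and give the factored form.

hull edge (i=0, c=-1) to (i=1, c=3): slope 4, span 1
hull edge (i=1, c=3) to (i=2, c=-1): slope -4, span 1
hull edge (i=2, c=-1) to (i=3, c=-8): slope -7, span 1
Factored form: p(x) = -8 ⊗ (x ⊕ (-4)) ⊗ (x ⊕ 4) ⊗ (x ⊕ 7)
Answer: roots = -4 (mult 1), 4 (mult 1), 7 (mult 1)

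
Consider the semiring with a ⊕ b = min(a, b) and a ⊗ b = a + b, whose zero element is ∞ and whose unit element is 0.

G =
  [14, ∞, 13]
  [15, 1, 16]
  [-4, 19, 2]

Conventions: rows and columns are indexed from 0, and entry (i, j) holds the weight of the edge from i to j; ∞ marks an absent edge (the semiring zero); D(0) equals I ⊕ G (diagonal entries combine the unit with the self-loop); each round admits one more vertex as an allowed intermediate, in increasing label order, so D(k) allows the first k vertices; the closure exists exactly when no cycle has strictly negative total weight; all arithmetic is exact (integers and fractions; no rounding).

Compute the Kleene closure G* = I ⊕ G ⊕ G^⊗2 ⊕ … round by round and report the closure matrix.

D(0):
  [0, ∞, 13]
  [15, 0, 16]
  [-4, 19, 0]
D(1):
  [0, ∞, 13]
  [15, 0, 16]
  [-4, 19, 0]
D(2):
  [0, ∞, 13]
  [15, 0, 16]
  [-4, 19, 0]
D(3):
  [0, 32, 13]
  [12, 0, 16]
  [-4, 19, 0]
Answer: G* = [[0, 32, 13], [12, 0, 16], [-4, 19, 0]]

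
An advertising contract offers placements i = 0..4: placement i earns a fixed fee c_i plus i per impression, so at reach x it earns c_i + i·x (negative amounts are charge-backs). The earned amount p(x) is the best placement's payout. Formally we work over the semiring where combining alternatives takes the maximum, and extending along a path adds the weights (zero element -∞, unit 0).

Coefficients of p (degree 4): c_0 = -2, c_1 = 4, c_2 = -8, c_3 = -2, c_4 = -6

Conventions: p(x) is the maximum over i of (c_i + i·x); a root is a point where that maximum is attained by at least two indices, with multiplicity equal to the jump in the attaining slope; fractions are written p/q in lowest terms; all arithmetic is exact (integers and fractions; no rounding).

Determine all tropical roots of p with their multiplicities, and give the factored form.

hull edge (i=0, c=-2) to (i=1, c=4): slope 6, span 1
hull edge (i=1, c=4) to (i=3, c=-2): slope -3, span 2
hull edge (i=3, c=-2) to (i=4, c=-6): slope -4, span 1
Factored form: p(x) = -6 ⊗ (x ⊕ (-6)) ⊗ (x ⊕ 3) ⊗ (x ⊕ 3) ⊗ (x ⊕ 4)
Answer: roots = -6 (mult 1), 3 (mult 2), 4 (mult 1)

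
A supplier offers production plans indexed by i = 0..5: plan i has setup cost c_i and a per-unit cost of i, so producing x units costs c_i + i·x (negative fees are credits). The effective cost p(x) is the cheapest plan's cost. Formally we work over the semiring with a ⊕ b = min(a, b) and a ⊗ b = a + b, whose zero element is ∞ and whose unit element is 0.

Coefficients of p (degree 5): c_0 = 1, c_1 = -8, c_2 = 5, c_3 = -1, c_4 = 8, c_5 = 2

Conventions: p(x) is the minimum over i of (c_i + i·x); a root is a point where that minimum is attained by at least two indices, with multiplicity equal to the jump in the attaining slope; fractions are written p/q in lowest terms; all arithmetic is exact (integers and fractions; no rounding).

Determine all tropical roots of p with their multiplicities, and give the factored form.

hull edge (i=0, c=1) to (i=1, c=-8): slope -9, span 1
hull edge (i=1, c=-8) to (i=5, c=2): slope 5/2, span 4
Factored form: p(x) = 2 ⊗ (x ⊕ (-5/2)) ⊗ (x ⊕ (-5/2)) ⊗ (x ⊕ (-5/2)) ⊗ (x ⊕ (-5/2)) ⊗ (x ⊕ 9)
Answer: roots = -5/2 (mult 4), 9 (mult 1)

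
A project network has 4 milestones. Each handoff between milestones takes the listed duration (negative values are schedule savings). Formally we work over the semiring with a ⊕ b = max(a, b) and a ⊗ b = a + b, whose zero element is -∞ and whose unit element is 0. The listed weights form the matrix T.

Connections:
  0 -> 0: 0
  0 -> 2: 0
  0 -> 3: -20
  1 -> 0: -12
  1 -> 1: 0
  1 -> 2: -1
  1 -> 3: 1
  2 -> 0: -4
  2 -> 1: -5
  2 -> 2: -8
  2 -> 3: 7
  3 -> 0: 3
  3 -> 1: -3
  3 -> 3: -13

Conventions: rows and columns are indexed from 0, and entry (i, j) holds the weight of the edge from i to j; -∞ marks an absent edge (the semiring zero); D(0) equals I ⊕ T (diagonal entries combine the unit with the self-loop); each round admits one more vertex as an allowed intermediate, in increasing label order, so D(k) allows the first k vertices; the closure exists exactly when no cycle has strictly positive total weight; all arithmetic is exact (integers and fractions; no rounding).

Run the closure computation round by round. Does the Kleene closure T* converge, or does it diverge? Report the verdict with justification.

D(0):
  [0, -∞, 0, -20]
  [-12, 0, -1, 1]
  [-4, -5, 0, 7]
  [3, -3, -∞, 0]
D(1):
  [0, -∞, 0, -20]
  [-12, 0, -1, 1]
  [-4, -5, 0, 7]
  [3, -3, 3, 0]
D(2):
  [0, -∞, 0, -20]
  [-12, 0, -1, 1]
  [-4, -5, 0, 7]
  [3, -3, 3, 0]
Detection: at round 3, diagonal entry (3, 3) turns strictly positive.
Key observation: the cycle 3->0->2->3 has total weight 3 + 0 + 7, which is strictly positive.
Answer: DIVERGES — positive cycle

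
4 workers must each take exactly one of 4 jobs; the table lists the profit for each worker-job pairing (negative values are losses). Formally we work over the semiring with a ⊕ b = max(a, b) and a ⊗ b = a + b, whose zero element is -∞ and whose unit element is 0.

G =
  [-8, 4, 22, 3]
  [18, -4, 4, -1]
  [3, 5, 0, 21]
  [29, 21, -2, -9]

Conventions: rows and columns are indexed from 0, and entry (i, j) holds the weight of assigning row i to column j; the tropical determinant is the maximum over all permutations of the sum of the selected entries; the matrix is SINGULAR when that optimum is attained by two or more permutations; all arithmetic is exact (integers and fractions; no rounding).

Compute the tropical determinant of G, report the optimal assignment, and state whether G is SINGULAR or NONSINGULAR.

σ = (0, 1, 2, 3): (-8) + (-4) + 0 + (-9) = -21
σ = (0, 1, 3, 2): (-8) + (-4) + 21 + (-2) = 7
σ = (0, 2, 1, 3): (-8) + 4 + 5 + (-9) = -8
σ = (0, 2, 3, 1): (-8) + 4 + 21 + 21 = 38
σ = (0, 3, 1, 2): (-8) + (-1) + 5 + (-2) = -6
σ = (0, 3, 2, 1): (-8) + (-1) + 0 + 21 = 12
σ = (1, 0, 2, 3): 4 + 18 + 0 + (-9) = 13
σ = (1, 0, 3, 2): 4 + 18 + 21 + (-2) = 41
σ = (1, 2, 0, 3): 4 + 4 + 3 + (-9) = 2
σ = (1, 2, 3, 0): 4 + 4 + 21 + 29 = 58
σ = (1, 3, 0, 2): 4 + (-1) + 3 + (-2) = 4
σ = (1, 3, 2, 0): 4 + (-1) + 0 + 29 = 32
σ = (2, 0, 1, 3): 22 + 18 + 5 + (-9) = 36
σ = (2, 0, 3, 1): 22 + 18 + 21 + 21 = 82
σ = (2, 1, 0, 3): 22 + (-4) + 3 + (-9) = 12
σ = (2, 1, 3, 0): 22 + (-4) + 21 + 29 = 68
σ = (2, 3, 0, 1): 22 + (-1) + 3 + 21 = 45
σ = (2, 3, 1, 0): 22 + (-1) + 5 + 29 = 55
σ = (3, 0, 1, 2): 3 + 18 + 5 + (-2) = 24
σ = (3, 0, 2, 1): 3 + 18 + 0 + 21 = 42
σ = (3, 1, 0, 2): 3 + (-4) + 3 + (-2) = 0
σ = (3, 1, 2, 0): 3 + (-4) + 0 + 29 = 28
σ = (3, 2, 0, 1): 3 + 4 + 3 + 21 = 31
σ = (3, 2, 1, 0): 3 + 4 + 5 + 29 = 41
Optimal value attained by: σ = (2, 0, 3, 1).
Answer: det⊕(G) = 82; verdict: NONSINGULAR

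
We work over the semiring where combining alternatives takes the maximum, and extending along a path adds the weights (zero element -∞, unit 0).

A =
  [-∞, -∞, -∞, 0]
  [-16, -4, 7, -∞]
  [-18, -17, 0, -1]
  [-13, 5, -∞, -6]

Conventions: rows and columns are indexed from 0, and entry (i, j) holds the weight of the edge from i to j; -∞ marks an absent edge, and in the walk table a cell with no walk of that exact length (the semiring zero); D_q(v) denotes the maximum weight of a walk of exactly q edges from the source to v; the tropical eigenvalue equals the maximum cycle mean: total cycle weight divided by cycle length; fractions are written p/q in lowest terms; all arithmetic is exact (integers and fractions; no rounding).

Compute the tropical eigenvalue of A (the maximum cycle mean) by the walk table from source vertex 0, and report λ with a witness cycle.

q=0: [0, -∞, -∞, -∞]
q=1: [-∞, -∞, -∞, 0]
q=2: [-13, 5, -∞, -6]
q=3: [-11, 1, 12, -12]
q=4: [-6, -3, 12, 11]
Optimal cycle mean attained by: cycle 1->2->3->1, total 7 + (-1) + 5, length 3.
Answer: λ = 11/3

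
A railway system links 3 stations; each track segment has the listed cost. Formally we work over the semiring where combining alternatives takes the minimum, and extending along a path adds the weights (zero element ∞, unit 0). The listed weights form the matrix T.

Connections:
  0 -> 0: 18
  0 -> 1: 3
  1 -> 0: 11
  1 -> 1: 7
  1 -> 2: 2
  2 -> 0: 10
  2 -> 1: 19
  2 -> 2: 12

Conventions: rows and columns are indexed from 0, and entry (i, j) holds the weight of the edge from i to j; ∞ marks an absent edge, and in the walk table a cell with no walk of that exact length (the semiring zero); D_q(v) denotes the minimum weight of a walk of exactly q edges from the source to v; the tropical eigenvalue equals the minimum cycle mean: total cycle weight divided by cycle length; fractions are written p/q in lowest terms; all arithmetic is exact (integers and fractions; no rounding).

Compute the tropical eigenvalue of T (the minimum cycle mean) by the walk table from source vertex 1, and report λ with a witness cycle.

q=0: [∞, 0, ∞]
q=1: [11, 7, 2]
q=2: [12, 14, 9]
q=3: [19, 15, 16]
Optimal cycle mean attained by: cycle 0->1->2->0, total 3 + 2 + 10, length 3.
Answer: λ = 5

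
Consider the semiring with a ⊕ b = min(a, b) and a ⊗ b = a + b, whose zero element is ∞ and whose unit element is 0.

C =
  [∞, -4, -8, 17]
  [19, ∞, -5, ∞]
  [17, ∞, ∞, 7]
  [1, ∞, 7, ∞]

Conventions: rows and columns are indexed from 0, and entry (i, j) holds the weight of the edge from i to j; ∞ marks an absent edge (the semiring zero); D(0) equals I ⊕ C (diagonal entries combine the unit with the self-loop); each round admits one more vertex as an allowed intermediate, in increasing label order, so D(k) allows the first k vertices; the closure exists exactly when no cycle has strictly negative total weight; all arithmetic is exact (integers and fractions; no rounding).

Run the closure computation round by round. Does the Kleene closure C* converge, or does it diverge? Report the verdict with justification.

D(0):
  [0, -4, -8, 17]
  [19, 0, -5, ∞]
  [17, ∞, 0, 7]
  [1, ∞, 7, 0]
D(1):
  [0, -4, -8, 17]
  [19, 0, -5, 36]
  [17, 13, 0, 7]
  [1, -3, -7, 0]
D(2):
  [0, -4, -9, 17]
  [19, 0, -5, 36]
  [17, 13, 0, 7]
  [1, -3, -8, 0]
Detection: at round 3, diagonal entry (3, 3) turns strictly negative.
Key observation: the cycle 3->0->1->2->3 has total weight 1 + (-4) + (-5) + 7, which is strictly negative.
Answer: DIVERGES — negative cycle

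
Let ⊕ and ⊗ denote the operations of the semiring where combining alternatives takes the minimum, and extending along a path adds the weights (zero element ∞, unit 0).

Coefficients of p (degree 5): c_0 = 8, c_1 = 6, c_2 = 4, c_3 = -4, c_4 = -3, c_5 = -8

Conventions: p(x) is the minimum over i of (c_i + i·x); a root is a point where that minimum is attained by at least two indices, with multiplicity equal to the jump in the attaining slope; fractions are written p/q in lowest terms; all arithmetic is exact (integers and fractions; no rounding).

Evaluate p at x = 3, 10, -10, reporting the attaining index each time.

p(3) = min(8+0·3=8, 6+1·3=9, 4+2·3=10, -4+3·3=5, -3+4·3=9, -8+5·3=7) = 5 (attained by i=3)
p(10) = min(8+0·10=8, 6+1·10=16, 4+2·10=24, -4+3·10=26, -3+4·10=37, -8+5·10=42) = 8 (attained by i=0)
p(-10) = min(8+0·(-10)=8, 6+1·(-10)=-4, 4+2·(-10)=-16, -4+3·(-10)=-34, -3+4·(-10)=-43, -8+5·(-10)=-58) = -58 (attained by i=5)
Answer: p(3) = 5; p(10) = 8; p(-10) = -58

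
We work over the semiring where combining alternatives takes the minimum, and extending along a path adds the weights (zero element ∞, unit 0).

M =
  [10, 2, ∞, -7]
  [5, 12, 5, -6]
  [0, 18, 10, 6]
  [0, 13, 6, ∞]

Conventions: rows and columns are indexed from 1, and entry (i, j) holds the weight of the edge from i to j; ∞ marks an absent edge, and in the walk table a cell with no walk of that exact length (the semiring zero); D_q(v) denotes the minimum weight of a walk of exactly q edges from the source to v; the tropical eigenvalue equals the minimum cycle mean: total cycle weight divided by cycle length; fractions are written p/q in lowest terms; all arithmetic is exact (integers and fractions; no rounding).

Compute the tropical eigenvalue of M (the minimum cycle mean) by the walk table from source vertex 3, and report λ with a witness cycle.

q=0: [∞, ∞, 0, ∞]
q=1: [0, 18, 10, 6]
q=2: [6, 2, 12, -7]
q=3: [-7, 6, -1, -4]
q=4: [-4, -5, 2, -14]
Optimal cycle mean attained by: cycle 1->4->1, total (-7) + 0, length 2.
Answer: λ = -7/2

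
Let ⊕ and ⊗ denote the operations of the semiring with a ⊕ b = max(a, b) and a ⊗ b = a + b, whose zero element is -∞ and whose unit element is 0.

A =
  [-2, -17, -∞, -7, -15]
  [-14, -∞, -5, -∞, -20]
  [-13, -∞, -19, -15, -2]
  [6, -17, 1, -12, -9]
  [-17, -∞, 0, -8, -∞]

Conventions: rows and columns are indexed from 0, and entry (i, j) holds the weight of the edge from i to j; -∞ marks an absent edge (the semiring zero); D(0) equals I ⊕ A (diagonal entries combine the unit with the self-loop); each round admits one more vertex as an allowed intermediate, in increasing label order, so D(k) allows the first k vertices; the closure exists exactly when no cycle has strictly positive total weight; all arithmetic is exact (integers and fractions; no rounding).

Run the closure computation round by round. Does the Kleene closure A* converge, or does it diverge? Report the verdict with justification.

D(0):
  [0, -17, -∞, -7, -15]
  [-14, 0, -5, -∞, -20]
  [-13, -∞, 0, -15, -2]
  [6, -17, 1, 0, -9]
  [-17, -∞, 0, -8, 0]
D(1):
  [0, -17, -∞, -7, -15]
  [-14, 0, -5, -21, -20]
  [-13, -30, 0, -15, -2]
  [6, -11, 1, 0, -9]
  [-17, -34, 0, -8, 0]
D(2):
  [0, -17, -22, -7, -15]
  [-14, 0, -5, -21, -20]
  [-13, -30, 0, -15, -2]
  [6, -11, 1, 0, -9]
  [-17, -34, 0, -8, 0]
D(3):
  [0, -17, -22, -7, -15]
  [-14, 0, -5, -20, -7]
  [-13, -30, 0, -15, -2]
  [6, -11, 1, 0, -1]
  [-13, -30, 0, -8, 0]
D(4):
  [0, -17, -6, -7, -8]
  [-14, 0, -5, -20, -7]
  [-9, -26, 0, -15, -2]
  [6, -11, 1, 0, -1]
  [-2, -19, 0, -8, 0]
D(5):
  [0, -17, -6, -7, -8]
  [-9, 0, -5, -15, -7]
  [-4, -21, 0, -10, -2]
  [6, -11, 1, 0, -1]
  [-2, -19, 0, -8, 0]
Key observation: every diagonal entry stays at the unit through all rounds, so no improving cycle exists.
Answer: CONVERGES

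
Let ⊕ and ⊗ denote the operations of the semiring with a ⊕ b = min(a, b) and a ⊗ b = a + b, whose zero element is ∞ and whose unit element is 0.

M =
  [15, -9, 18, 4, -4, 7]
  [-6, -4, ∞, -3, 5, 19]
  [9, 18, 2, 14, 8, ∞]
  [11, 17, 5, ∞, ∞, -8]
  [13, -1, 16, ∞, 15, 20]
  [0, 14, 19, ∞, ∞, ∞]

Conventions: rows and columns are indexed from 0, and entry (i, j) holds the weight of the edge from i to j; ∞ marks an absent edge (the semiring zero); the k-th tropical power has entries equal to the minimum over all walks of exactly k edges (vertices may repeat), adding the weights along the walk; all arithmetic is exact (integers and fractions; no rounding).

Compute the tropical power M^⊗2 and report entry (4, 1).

M^⊗2:
  [-15, -13, 9, -12, -4, -4]
  [-10, -15, 2, -7, -10, -11]
  [11, 0, 4, 13, 5, 6]
  [-8, 2, 7, 14, 7, 18]
  [-7, -5, 18, -4, 4, 18]
  [8, -9, 18, 4, -4, 7]
Key observation: the optimum is the walk 4->1->1, with weight (-1) + (-4) = -5.
Optimal value attained by: walk 4->1->1.
Answer: (M^⊗2)[4][1] = -5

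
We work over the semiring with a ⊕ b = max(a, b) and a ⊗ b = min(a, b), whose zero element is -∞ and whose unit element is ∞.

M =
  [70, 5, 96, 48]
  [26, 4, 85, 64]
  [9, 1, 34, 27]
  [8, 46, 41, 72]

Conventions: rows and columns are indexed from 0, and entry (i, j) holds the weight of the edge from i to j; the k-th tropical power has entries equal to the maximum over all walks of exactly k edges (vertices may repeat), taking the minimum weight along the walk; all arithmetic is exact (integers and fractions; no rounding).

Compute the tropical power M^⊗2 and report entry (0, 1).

M^⊗2:
  [70, 46, 70, 48]
  [26, 46, 41, 64]
  [9, 27, 34, 27]
  [26, 46, 46, 72]
Key observation: the optimum is the walk 0->3->1, with weight 48 min 46 = 46.
Optimal value attained by: walk 0->3->1.
Answer: (M^⊗2)[0][1] = 46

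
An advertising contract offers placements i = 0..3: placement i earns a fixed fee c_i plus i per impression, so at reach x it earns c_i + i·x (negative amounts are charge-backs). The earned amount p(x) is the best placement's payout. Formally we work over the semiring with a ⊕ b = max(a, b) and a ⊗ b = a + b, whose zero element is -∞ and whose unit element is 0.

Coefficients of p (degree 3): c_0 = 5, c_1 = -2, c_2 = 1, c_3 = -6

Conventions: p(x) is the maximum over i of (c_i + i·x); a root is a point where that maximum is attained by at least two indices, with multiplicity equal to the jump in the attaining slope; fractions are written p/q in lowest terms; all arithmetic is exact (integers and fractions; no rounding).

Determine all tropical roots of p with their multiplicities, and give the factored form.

hull edge (i=0, c=5) to (i=2, c=1): slope -2, span 2
hull edge (i=2, c=1) to (i=3, c=-6): slope -7, span 1
Factored form: p(x) = -6 ⊗ (x ⊕ 2) ⊗ (x ⊕ 2) ⊗ (x ⊕ 7)
Answer: roots = 2 (mult 2), 7 (mult 1)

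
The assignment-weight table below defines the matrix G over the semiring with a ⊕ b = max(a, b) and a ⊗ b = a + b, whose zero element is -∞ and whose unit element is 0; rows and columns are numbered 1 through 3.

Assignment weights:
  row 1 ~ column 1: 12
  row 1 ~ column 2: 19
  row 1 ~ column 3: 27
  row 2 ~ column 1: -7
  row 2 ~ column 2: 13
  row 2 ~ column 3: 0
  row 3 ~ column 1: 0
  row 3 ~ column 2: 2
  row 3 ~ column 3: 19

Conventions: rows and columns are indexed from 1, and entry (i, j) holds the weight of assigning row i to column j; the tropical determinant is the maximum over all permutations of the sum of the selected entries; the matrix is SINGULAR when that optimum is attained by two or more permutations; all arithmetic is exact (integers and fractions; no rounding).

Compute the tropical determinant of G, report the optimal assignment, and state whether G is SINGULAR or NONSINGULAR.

σ = (1, 2, 3): 12 + 13 + 19 = 44
σ = (1, 3, 2): 12 + 0 + 2 = 14
σ = (2, 1, 3): 19 + (-7) + 19 = 31
σ = (2, 3, 1): 19 + 0 + 0 = 19
σ = (3, 1, 2): 27 + (-7) + 2 = 22
σ = (3, 2, 1): 27 + 13 + 0 = 40
Optimal value attained by: σ = (1, 2, 3).
Answer: det⊕(G) = 44; verdict: NONSINGULAR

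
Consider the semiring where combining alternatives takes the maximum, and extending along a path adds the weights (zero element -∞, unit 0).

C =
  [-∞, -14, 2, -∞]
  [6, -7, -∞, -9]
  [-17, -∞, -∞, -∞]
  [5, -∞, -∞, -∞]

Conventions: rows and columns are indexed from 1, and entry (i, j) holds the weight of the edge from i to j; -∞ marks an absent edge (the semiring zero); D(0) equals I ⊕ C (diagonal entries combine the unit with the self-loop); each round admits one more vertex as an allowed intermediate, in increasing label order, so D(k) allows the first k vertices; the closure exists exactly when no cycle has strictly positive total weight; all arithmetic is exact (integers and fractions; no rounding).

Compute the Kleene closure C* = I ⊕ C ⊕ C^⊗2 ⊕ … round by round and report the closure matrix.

D(0):
  [0, -14, 2, -∞]
  [6, 0, -∞, -9]
  [-17, -∞, 0, -∞]
  [5, -∞, -∞, 0]
D(1):
  [0, -14, 2, -∞]
  [6, 0, 8, -9]
  [-17, -31, 0, -∞]
  [5, -9, 7, 0]
D(2):
  [0, -14, 2, -23]
  [6, 0, 8, -9]
  [-17, -31, 0, -40]
  [5, -9, 7, 0]
D(3):
  [0, -14, 2, -23]
  [6, 0, 8, -9]
  [-17, -31, 0, -40]
  [5, -9, 7, 0]
D(4):
  [0, -14, 2, -23]
  [6, 0, 8, -9]
  [-17, -31, 0, -40]
  [5, -9, 7, 0]
Answer: C* = [[0, -14, 2, -23], [6, 0, 8, -9], [-17, -31, 0, -40], [5, -9, 7, 0]]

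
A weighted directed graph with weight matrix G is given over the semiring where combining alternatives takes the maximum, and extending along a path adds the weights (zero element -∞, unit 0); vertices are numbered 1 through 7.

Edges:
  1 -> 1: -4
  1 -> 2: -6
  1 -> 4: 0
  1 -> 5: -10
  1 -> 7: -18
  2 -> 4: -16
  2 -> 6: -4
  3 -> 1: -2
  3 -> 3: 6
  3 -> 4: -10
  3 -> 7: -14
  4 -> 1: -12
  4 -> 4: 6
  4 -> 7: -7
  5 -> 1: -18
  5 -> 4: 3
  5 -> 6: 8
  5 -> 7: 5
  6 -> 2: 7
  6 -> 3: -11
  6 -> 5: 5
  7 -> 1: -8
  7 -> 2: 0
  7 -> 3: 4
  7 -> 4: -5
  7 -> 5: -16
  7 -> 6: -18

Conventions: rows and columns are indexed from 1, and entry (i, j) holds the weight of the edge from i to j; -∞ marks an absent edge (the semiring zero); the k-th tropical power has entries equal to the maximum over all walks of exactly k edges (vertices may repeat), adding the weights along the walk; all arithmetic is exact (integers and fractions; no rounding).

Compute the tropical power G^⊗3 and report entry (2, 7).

G^⊗2:
  [-8, -10, -14, 6, -14, -2, -5]
  [-28, 3, -15, -10, 1, -∞, -23]
  [4, -8, 12, -2, -12, -32, -8]
  [-6, -7, -3, 12, -22, -25, -1]
  [-3, 15, 9, 9, 13, -13, -4]
  [-13, -∞, -5, 8, -∞, 13, 10]
  [2, -11, 10, 1, -13, -4, -10]
G^⊗3:
  [-6, 5, -1, 12, 3, -6, -1]
  [-17, -23, -9, 4, -38, 9, 6]
  [10, -2, 18, 4, -6, -4, -2]
  [0, -1, 3, 18, -16, -11, 5]
  [7, -4, 15, 16, -8, 21, 18]
  [2, 20, 14, 14, 18, -8, 1]
  [8, 3, 16, 7, 1, -5, -4]
Key observation: the optimum is the walk 2->6->5->7, with weight (-4) + 5 + 5 = 6.
Optimal value attained by: walk 2->6->5->7.
Answer: (G^⊗3)[2][7] = 6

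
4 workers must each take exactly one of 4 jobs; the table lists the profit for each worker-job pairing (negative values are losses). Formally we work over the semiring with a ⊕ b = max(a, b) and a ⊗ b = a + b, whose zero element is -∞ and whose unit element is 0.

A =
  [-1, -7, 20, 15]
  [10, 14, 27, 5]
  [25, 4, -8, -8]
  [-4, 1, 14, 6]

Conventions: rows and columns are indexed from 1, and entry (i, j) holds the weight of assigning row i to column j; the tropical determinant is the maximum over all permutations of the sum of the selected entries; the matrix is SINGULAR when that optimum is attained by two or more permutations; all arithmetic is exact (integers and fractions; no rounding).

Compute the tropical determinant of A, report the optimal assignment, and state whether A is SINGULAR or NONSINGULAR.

σ = (1, 2, 3, 4): (-1) + 14 + (-8) + 6 = 11
σ = (1, 2, 4, 3): (-1) + 14 + (-8) + 14 = 19
σ = (1, 3, 2, 4): (-1) + 27 + 4 + 6 = 36
σ = (1, 3, 4, 2): (-1) + 27 + (-8) + 1 = 19
σ = (1, 4, 2, 3): (-1) + 5 + 4 + 14 = 22
σ = (1, 4, 3, 2): (-1) + 5 + (-8) + 1 = -3
σ = (2, 1, 3, 4): (-7) + 10 + (-8) + 6 = 1
σ = (2, 1, 4, 3): (-7) + 10 + (-8) + 14 = 9
σ = (2, 3, 1, 4): (-7) + 27 + 25 + 6 = 51
σ = (2, 3, 4, 1): (-7) + 27 + (-8) + (-4) = 8
σ = (2, 4, 1, 3): (-7) + 5 + 25 + 14 = 37
σ = (2, 4, 3, 1): (-7) + 5 + (-8) + (-4) = -14
σ = (3, 1, 2, 4): 20 + 10 + 4 + 6 = 40
σ = (3, 1, 4, 2): 20 + 10 + (-8) + 1 = 23
σ = (3, 2, 1, 4): 20 + 14 + 25 + 6 = 65
σ = (3, 2, 4, 1): 20 + 14 + (-8) + (-4) = 22
σ = (3, 4, 1, 2): 20 + 5 + 25 + 1 = 51
σ = (3, 4, 2, 1): 20 + 5 + 4 + (-4) = 25
σ = (4, 1, 2, 3): 15 + 10 + 4 + 14 = 43
σ = (4, 1, 3, 2): 15 + 10 + (-8) + 1 = 18
σ = (4, 2, 1, 3): 15 + 14 + 25 + 14 = 68
σ = (4, 2, 3, 1): 15 + 14 + (-8) + (-4) = 17
σ = (4, 3, 1, 2): 15 + 27 + 25 + 1 = 68
σ = (4, 3, 2, 1): 15 + 27 + 4 + (-4) = 42
Optimal value attained by: σ = (4, 2, 1, 3).
Answer: det⊕(A) = 68; verdict: SINGULAR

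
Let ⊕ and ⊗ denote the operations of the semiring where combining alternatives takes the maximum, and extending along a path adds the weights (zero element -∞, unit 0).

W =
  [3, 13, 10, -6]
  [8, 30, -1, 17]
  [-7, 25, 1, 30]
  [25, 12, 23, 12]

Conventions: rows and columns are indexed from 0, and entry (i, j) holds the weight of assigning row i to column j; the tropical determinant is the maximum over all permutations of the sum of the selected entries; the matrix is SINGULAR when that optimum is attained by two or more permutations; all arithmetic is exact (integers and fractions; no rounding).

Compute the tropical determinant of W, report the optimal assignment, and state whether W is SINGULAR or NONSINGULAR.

σ = (0, 1, 2, 3): 3 + 30 + 1 + 12 = 46
σ = (0, 1, 3, 2): 3 + 30 + 30 + 23 = 86
σ = (0, 2, 1, 3): 3 + (-1) + 25 + 12 = 39
σ = (0, 2, 3, 1): 3 + (-1) + 30 + 12 = 44
σ = (0, 3, 1, 2): 3 + 17 + 25 + 23 = 68
σ = (0, 3, 2, 1): 3 + 17 + 1 + 12 = 33
σ = (1, 0, 2, 3): 13 + 8 + 1 + 12 = 34
σ = (1, 0, 3, 2): 13 + 8 + 30 + 23 = 74
σ = (1, 2, 0, 3): 13 + (-1) + (-7) + 12 = 17
σ = (1, 2, 3, 0): 13 + (-1) + 30 + 25 = 67
σ = (1, 3, 0, 2): 13 + 17 + (-7) + 23 = 46
σ = (1, 3, 2, 0): 13 + 17 + 1 + 25 = 56
σ = (2, 0, 1, 3): 10 + 8 + 25 + 12 = 55
σ = (2, 0, 3, 1): 10 + 8 + 30 + 12 = 60
σ = (2, 1, 0, 3): 10 + 30 + (-7) + 12 = 45
σ = (2, 1, 3, 0): 10 + 30 + 30 + 25 = 95
σ = (2, 3, 0, 1): 10 + 17 + (-7) + 12 = 32
σ = (2, 3, 1, 0): 10 + 17 + 25 + 25 = 77
σ = (3, 0, 1, 2): (-6) + 8 + 25 + 23 = 50
σ = (3, 0, 2, 1): (-6) + 8 + 1 + 12 = 15
σ = (3, 1, 0, 2): (-6) + 30 + (-7) + 23 = 40
σ = (3, 1, 2, 0): (-6) + 30 + 1 + 25 = 50
σ = (3, 2, 0, 1): (-6) + (-1) + (-7) + 12 = -2
σ = (3, 2, 1, 0): (-6) + (-1) + 25 + 25 = 43
Optimal value attained by: σ = (2, 1, 3, 0).
Answer: det⊕(W) = 95; verdict: NONSINGULAR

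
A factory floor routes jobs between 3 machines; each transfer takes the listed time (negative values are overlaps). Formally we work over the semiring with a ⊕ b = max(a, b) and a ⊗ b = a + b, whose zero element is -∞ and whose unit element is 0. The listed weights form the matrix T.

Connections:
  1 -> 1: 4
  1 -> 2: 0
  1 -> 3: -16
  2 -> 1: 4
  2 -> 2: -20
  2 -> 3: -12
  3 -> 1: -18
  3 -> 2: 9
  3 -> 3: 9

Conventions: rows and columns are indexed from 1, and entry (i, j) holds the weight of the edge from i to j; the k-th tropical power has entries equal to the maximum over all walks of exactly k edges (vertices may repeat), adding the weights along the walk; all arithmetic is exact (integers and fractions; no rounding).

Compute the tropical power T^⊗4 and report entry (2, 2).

T^⊗2:
  [8, 4, -7]
  [8, 4, -3]
  [13, 18, 18]
T^⊗3:
  [12, 8, 2]
  [12, 8, 6]
  [22, 27, 27]
T^⊗4:
  [16, 12, 11]
  [16, 15, 15]
  [31, 36, 36]
Key observation: the optimum is the walk 2->3->3->3->2, with weight (-12) + 9 + 9 + 9 = 15.
Optimal value attained by: walk 2->3->3->3->2.
Answer: (T^⊗4)[2][2] = 15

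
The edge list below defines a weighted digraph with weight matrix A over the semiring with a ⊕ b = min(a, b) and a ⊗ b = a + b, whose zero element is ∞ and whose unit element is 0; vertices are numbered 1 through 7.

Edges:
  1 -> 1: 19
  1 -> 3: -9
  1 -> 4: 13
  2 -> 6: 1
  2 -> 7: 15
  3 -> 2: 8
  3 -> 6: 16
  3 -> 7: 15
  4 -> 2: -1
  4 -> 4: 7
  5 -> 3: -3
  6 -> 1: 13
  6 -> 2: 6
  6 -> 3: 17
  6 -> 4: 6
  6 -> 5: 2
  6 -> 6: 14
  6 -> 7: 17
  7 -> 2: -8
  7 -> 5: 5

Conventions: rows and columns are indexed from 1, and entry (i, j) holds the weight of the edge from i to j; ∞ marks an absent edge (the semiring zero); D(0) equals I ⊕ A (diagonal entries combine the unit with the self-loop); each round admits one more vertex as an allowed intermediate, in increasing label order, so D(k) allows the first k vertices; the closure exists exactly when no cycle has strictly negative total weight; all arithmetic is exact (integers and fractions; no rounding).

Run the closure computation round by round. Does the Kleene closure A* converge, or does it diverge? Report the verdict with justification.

D(0):
  [0, ∞, -9, 13, ∞, ∞, ∞]
  [∞, 0, ∞, ∞, ∞, 1, 15]
  [∞, 8, 0, ∞, ∞, 16, 15]
  [∞, -1, ∞, 0, ∞, ∞, ∞]
  [∞, ∞, -3, ∞, 0, ∞, ∞]
  [13, 6, 17, 6, 2, 0, 17]
  [∞, -8, ∞, ∞, 5, ∞, 0]
D(1):
  [0, ∞, -9, 13, ∞, ∞, ∞]
  [∞, 0, ∞, ∞, ∞, 1, 15]
  [∞, 8, 0, ∞, ∞, 16, 15]
  [∞, -1, ∞, 0, ∞, ∞, ∞]
  [∞, ∞, -3, ∞, 0, ∞, ∞]
  [13, 6, 4, 6, 2, 0, 17]
  [∞, -8, ∞, ∞, 5, ∞, 0]
D(2):
  [0, ∞, -9, 13, ∞, ∞, ∞]
  [∞, 0, ∞, ∞, ∞, 1, 15]
  [∞, 8, 0, ∞, ∞, 9, 15]
  [∞, -1, ∞, 0, ∞, 0, 14]
  [∞, ∞, -3, ∞, 0, ∞, ∞]
  [13, 6, 4, 6, 2, 0, 17]
  [∞, -8, ∞, ∞, 5, -7, 0]
D(3):
  [0, -1, -9, 13, ∞, 0, 6]
  [∞, 0, ∞, ∞, ∞, 1, 15]
  [∞, 8, 0, ∞, ∞, 9, 15]
  [∞, -1, ∞, 0, ∞, 0, 14]
  [∞, 5, -3, ∞, 0, 6, 12]
  [13, 6, 4, 6, 2, 0, 17]
  [∞, -8, ∞, ∞, 5, -7, 0]
D(4):
  [0, -1, -9, 13, ∞, 0, 6]
  [∞, 0, ∞, ∞, ∞, 1, 15]
  [∞, 8, 0, ∞, ∞, 9, 15]
  [∞, -1, ∞, 0, ∞, 0, 14]
  [∞, 5, -3, ∞, 0, 6, 12]
  [13, 5, 4, 6, 2, 0, 17]
  [∞, -8, ∞, ∞, 5, -7, 0]
D(5):
  [0, -1, -9, 13, ∞, 0, 6]
  [∞, 0, ∞, ∞, ∞, 1, 15]
  [∞, 8, 0, ∞, ∞, 9, 15]
  [∞, -1, ∞, 0, ∞, 0, 14]
  [∞, 5, -3, ∞, 0, 6, 12]
  [13, 5, -1, 6, 2, 0, 14]
  [∞, -8, 2, ∞, 5, -7, 0]
D(6):
  [0, -1, -9, 6, 2, 0, 6]
  [14, 0, 0, 7, 3, 1, 15]
  [22, 8, 0, 15, 11, 9, 15]
  [13, -1, -1, 0, 2, 0, 14]
  [19, 5, -3, 12, 0, 6, 12]
  [13, 5, -1, 6, 2, 0, 14]
  [6, -8, -8, -1, -5, -7, 0]
D(7):
  [0, -2, -9, 5, 1, -1, 6]
  [14, 0, 0, 7, 3, 1, 15]
  [21, 7, 0, 14, 10, 8, 15]
  [13, -1, -1, 0, 2, 0, 14]
  [18, 4, -3, 11, 0, 5, 12]
  [13, 5, -1, 6, 2, 0, 14]
  [6, -8, -8, -1, -5, -7, 0]
Key observation: every diagonal entry stays at the unit through all rounds, so no improving cycle exists.
Answer: CONVERGES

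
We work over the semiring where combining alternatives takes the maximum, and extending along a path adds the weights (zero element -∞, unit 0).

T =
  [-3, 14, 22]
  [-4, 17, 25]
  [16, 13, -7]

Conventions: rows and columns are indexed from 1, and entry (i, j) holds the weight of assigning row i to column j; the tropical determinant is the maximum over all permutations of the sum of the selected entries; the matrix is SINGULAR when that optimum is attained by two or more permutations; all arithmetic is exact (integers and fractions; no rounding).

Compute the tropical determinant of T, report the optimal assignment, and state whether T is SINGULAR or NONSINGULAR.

σ = (1, 2, 3): (-3) + 17 + (-7) = 7
σ = (1, 3, 2): (-3) + 25 + 13 = 35
σ = (2, 1, 3): 14 + (-4) + (-7) = 3
σ = (2, 3, 1): 14 + 25 + 16 = 55
σ = (3, 1, 2): 22 + (-4) + 13 = 31
σ = (3, 2, 1): 22 + 17 + 16 = 55
Optimal value attained by: σ = (2, 3, 1).
Answer: det⊕(T) = 55; verdict: SINGULAR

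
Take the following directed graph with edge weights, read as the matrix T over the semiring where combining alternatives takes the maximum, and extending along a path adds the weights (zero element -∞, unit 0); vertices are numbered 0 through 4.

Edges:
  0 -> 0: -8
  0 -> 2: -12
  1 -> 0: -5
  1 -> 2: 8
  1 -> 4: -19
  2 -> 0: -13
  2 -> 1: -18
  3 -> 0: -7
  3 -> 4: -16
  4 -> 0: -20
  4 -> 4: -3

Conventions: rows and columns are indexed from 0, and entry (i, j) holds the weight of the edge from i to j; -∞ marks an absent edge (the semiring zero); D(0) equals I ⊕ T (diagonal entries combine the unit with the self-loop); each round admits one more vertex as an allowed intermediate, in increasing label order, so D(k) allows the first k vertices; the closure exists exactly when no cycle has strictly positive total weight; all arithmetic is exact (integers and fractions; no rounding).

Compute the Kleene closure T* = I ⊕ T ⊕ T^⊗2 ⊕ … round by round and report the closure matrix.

D(0):
  [0, -∞, -12, -∞, -∞]
  [-5, 0, 8, -∞, -19]
  [-13, -18, 0, -∞, -∞]
  [-7, -∞, -∞, 0, -16]
  [-20, -∞, -∞, -∞, 0]
D(1):
  [0, -∞, -12, -∞, -∞]
  [-5, 0, 8, -∞, -19]
  [-13, -18, 0, -∞, -∞]
  [-7, -∞, -19, 0, -16]
  [-20, -∞, -32, -∞, 0]
D(2):
  [0, -∞, -12, -∞, -∞]
  [-5, 0, 8, -∞, -19]
  [-13, -18, 0, -∞, -37]
  [-7, -∞, -19, 0, -16]
  [-20, -∞, -32, -∞, 0]
D(3):
  [0, -30, -12, -∞, -49]
  [-5, 0, 8, -∞, -19]
  [-13, -18, 0, -∞, -37]
  [-7, -37, -19, 0, -16]
  [-20, -50, -32, -∞, 0]
D(4):
  [0, -30, -12, -∞, -49]
  [-5, 0, 8, -∞, -19]
  [-13, -18, 0, -∞, -37]
  [-7, -37, -19, 0, -16]
  [-20, -50, -32, -∞, 0]
D(5):
  [0, -30, -12, -∞, -49]
  [-5, 0, 8, -∞, -19]
  [-13, -18, 0, -∞, -37]
  [-7, -37, -19, 0, -16]
  [-20, -50, -32, -∞, 0]
Answer: T* = [[0, -30, -12, -∞, -49], [-5, 0, 8, -∞, -19], [-13, -18, 0, -∞, -37], [-7, -37, -19, 0, -16], [-20, -50, -32, -∞, 0]]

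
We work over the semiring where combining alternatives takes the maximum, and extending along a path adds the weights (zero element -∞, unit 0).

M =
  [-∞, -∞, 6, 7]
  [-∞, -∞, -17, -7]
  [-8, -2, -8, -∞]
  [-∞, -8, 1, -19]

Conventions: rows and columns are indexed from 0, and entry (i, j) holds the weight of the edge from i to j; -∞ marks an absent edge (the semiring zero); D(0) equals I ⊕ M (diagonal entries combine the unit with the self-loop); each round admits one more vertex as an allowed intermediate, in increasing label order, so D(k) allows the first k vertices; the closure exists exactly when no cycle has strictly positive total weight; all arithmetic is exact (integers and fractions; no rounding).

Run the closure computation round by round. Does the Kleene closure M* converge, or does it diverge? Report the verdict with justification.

D(0):
  [0, -∞, 6, 7]
  [-∞, 0, -17, -7]
  [-8, -2, 0, -∞]
  [-∞, -8, 1, 0]
D(1):
  [0, -∞, 6, 7]
  [-∞, 0, -17, -7]
  [-8, -2, 0, -1]
  [-∞, -8, 1, 0]
D(2):
  [0, -∞, 6, 7]
  [-∞, 0, -17, -7]
  [-8, -2, 0, -1]
  [-∞, -8, 1, 0]
D(3):
  [0, 4, 6, 7]
  [-25, 0, -17, -7]
  [-8, -2, 0, -1]
  [-7, -1, 1, 0]
D(4):
  [0, 6, 8, 7]
  [-14, 0, -6, -7]
  [-8, -2, 0, -1]
  [-7, -1, 1, 0]
Key observation: every diagonal entry stays at the unit through all rounds, so no improving cycle exists.
Answer: CONVERGES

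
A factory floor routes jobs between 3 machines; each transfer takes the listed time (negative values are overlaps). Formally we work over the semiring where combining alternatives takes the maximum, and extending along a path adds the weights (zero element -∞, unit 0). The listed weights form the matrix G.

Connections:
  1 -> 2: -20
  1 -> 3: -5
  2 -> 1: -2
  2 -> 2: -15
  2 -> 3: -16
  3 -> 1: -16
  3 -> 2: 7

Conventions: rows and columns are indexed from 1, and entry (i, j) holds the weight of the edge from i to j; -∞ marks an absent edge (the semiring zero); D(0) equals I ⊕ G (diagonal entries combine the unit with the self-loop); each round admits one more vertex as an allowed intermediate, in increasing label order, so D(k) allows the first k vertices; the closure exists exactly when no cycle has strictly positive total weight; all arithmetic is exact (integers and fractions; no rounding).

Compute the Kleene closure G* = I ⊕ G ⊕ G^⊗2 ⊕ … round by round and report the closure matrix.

D(0):
  [0, -20, -5]
  [-2, 0, -16]
  [-16, 7, 0]
D(1):
  [0, -20, -5]
  [-2, 0, -7]
  [-16, 7, 0]
D(2):
  [0, -20, -5]
  [-2, 0, -7]
  [5, 7, 0]
D(3):
  [0, 2, -5]
  [-2, 0, -7]
  [5, 7, 0]
Answer: G* = [[0, 2, -5], [-2, 0, -7], [5, 7, 0]]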